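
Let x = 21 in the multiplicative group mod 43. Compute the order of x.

7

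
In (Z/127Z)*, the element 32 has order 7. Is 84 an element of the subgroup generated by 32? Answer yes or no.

⟨32⟩ has order 7; its elements mod 127 are {1, 2, 4, 8, 16, 32, 64}.
84 is not in this set.

no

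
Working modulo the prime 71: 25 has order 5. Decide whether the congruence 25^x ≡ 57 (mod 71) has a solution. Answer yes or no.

yes

⟨25⟩ has order 5; its elements mod 71 are {1, 5, 25, 54, 57}.
57 is in this set.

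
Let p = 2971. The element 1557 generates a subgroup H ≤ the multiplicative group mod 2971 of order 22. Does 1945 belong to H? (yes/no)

⟨1557⟩ has order 22; its elements mod 2971 are {1, 32, 42, 87, 187, 683, 1024, 1059, 1207, 1344, 1414, 1557, 1627, 1764, 1912, 1947, 2288, 2784, 2884, 2929, 2939, 2970}.
1945 is not in this set.

no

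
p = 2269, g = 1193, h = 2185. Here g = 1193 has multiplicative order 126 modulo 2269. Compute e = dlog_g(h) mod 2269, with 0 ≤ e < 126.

Baby-step giant-step with m = ceil(sqrt(126)) = 12.
Baby table (1193^j mod 2269 for j=0..11):
  0:1  1:1193  2:586  3:246  4:777  5:1209  6:1522  7:546
  8:175  9:27  10:445  11:2208
Giant step factor: 1193^(-12) ≡ 55 (mod 2269).
Scan 2185·55^i mod 2269 for i = 0, 1, …:
  i=0: 2185   i=1: 2187   i=2: 28   i=3: 1540
  i=4: 747   i=5: 243   i=6: 2020   i=7: 2188
  i=8: 83   i=9: 27
Match at i=9, j=9: e = 9·12 + 9 = 117.

117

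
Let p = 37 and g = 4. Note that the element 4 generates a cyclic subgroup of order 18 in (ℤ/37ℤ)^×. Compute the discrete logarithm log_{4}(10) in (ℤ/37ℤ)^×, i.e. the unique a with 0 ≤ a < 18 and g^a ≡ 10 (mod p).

12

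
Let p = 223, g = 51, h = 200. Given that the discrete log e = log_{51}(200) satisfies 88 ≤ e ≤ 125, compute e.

106

Compute 51^88 mod 223 = 78, then multiply by 51 repeatedly:
  51^88=78  51^89=187  51^90=171  51^91=24  51^92=109
  51^93=207  51^94=76  51^95=85  51^96=98  51^97=92
  51^98=9  51^99=13  51^100=217  51^101=140  51^102=4
  51^103=204  51^104=146  51^105=87  51^106=200
Found 200 at exponent 106.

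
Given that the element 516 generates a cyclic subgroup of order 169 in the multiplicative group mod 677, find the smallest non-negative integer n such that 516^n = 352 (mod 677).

50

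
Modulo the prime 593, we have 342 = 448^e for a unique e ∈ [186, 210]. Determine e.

190

Compute 448^186 mod 593 = 493, then multiply by 448 repeatedly:
  448^186=493  448^187=268  448^188=278  448^189=14  448^190=342
Found 342 at exponent 190.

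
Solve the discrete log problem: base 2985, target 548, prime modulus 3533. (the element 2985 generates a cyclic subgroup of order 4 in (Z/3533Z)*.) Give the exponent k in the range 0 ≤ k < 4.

Successive powers of 2985 modulo 3533:
  2985^0=1  2985^1=2985  2985^2=3532  2985^3=548
So 2985^3 ≡ 548 (mod 3533), giving k = 3.

3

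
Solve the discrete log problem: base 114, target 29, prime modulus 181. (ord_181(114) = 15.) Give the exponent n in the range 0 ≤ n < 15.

Successive powers of 114 modulo 181:
  114^0=1  114^1=114  114^2=145  114^3=59  114^4=29
So 114^4 ≡ 29 (mod 181), giving n = 4.

4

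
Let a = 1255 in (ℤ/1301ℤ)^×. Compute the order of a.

1300

The order of 1255 must divide p − 1 = 1300 = 2^2 · 5^2 · 13.
Divisors: 1, 2, 4, 5, 10, 13, 20, 25, 26, 50, 52, 65, 100, 130, 260, 325, 650, 1300.
Check each in increasing order: 1255^1 ≡ 1255;  1255^2 ≡ 815;  1255^4 ≡ 715;  1255^5 ≡ 936;  1255^10 ≡ 523;  1255^13 ≡ 101;  1255^20 ≡ 319;  1255^25 ≡ 655;  1255^26 ≡ 1094;  1255^50 ≡ 996;  1255^52 ≡ 1217;  1255^65 ≡ 623;  1255^100 ≡ 654;  1255^130 ≡ 431;  1255^260 ≡ 1019;  1255^325 ≡ 1250;  1255^650 ≡ 1300;  1255^1300 ≡ 1.
Smallest exponent giving 1 is 1300.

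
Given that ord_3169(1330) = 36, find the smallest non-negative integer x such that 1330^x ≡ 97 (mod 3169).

24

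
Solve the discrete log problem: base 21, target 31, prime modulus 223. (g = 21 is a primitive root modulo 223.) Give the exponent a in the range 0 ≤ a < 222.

Baby-step giant-step with m = ceil(sqrt(222)) = 15.
Baby table (21^j mod 223 for j=0..14):
  0:1  1:21  2:218  3:118  4:25  5:79  6:98  7:51
  8:179  9:191  10:220  11:160  12:15  13:92  14:148
Giant step factor: 21^(-15) ≡ 207 (mod 223).
Scan 31·207^i mod 223 for i = 0, 1, …:
  i=0: 31   i=1: 173   i=2: 131   i=3: 134
  i=4: 86   i=5: 185   i=6: 162   i=7: 84
  i=8: 217   i=9: 96   i=10: 25
Match at i=10, j=4: a = 10·15 + 4 = 154.

154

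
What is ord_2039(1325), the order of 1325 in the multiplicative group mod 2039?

1019

The order of 1325 must divide p − 1 = 2038 = 2 · 1019.
Divisors: 1, 2, 1019, 2038.
Check each in increasing order: 1325^1 ≡ 1325;  1325^2 ≡ 46;  1325^1019 ≡ 1.
Smallest exponent giving 1 is 1019.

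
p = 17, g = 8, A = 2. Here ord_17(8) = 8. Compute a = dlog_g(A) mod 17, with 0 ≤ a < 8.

3

Successive powers of 8 modulo 17:
  8^0=1  8^1=8  8^2=13  8^3=2
So 8^3 ≡ 2 (mod 17), giving a = 3.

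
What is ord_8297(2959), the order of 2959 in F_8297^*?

8296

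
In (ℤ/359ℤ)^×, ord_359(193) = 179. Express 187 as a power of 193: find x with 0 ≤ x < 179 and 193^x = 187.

110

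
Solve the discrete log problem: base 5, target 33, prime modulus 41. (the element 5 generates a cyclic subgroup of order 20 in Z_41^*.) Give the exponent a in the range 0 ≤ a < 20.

19

Successive powers of 5 modulo 41:
  5^0=1  5^1=5  5^2=25  5^3=2  5^4=10  5^5=9
  5^6=4  5^7=20  5^8=18  5^9=8  5^10=40  5^11=36
  5^12=16  5^13=39  5^14=31  5^15=32  5^16=37  5^17=21
  5^18=23  5^19=33
So 5^19 ≡ 33 (mod 41), giving a = 19.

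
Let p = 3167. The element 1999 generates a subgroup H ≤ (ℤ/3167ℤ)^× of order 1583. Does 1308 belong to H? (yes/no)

1308 ∈ ⟨1999⟩ iff 1308^1583 ≡ 1 (mod 3167), since |⟨1999⟩| = 1583.
1308^1583 mod 3167 = 3166.
Since 3166 ≠ 1, 1308 does not lie in the subgroup.

no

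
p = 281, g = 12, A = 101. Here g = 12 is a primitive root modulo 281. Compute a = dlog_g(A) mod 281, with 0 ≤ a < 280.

264

Baby-step giant-step with m = ceil(sqrt(280)) = 17.
Baby table (12^j mod 281 for j=0..16):
  0:1  1:12  2:144  3:42  4:223  5:147  6:78  7:93
  8:273  9:185  10:253  11:226  12:183  13:229  14:219  15:99
  16:64
Giant step factor: 12^(-17) ≡ 266 (mod 281).
Scan 101·266^i mod 281 for i = 0, 1, …:
  i=0: 101   i=1: 171   i=2: 245   i=3: 259
  i=4: 49   i=5: 108   i=6: 66   i=7: 134
  i=8: 238   i=9: 83     …   i=14: 175
  i=15: 185
Match at i=15, j=9: a = 15·17 + 9 = 264.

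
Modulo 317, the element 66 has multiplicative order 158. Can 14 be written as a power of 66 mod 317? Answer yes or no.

no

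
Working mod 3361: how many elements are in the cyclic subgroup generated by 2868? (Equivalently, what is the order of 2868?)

The order of 2868 must divide p − 1 = 3360 = 2^5 · 3 · 5 · 7.
Divisors: 1, 2, 3, 4, 5, 6, 7, 8, 10, 12, 14, 15, 16, 20, 21, 24, 28, 30, 32, 35, 40, 42, 48, 56, 60, 70, 80, 84, 96, 105, 112, 120, 140, 160, 168, 210, 224, 240, 280, 336, 420, 480, 560, 672, 840, 1120, 1680, 3360.
Check each in increasing order: 2868^1 ≡ 2868;  2868^2 ≡ 1057;  2868^3 ≡ 3215;  2868^4 ≡ 1397;  2868^5 ≡ 284;  2868^6 ≡ 1150;  2868^7 ≡ 1059;  2868^8 ≡ 2229;  2868^10 ≡ 3353;  2868^12 ≡ 1627;  2868^14 ≡ 2268;  2868^15 ≡ 1089;  2868^16 ≡ 883;  2868^20 ≡ 64;  2868^21 ≡ 2058;  2868^24 ≡ 2022;  2868^28 ≡ 1494;  2868^30 ≡ 2849;  2868^32 ≡ 3298;  2868^35 ≡ 2476;  2868^40 ≡ 735;  2868^42 ≡ 504;  2868^48 ≡ 1508;  2868^56 ≡ 332;  2868^60 ≡ 3347;  2868^70 ≡ 112;  2868^80 ≡ 2465;  2868^84 ≡ 1941;  2868^96 ≡ 2028;  2868^105 ≡ 1710;  2868^112 ≡ 2672;  2868^120 ≡ 196;  2868^140 ≡ 2461;  2868^160 ≡ 2898;  2868^168 ≡ 3161;  2868^210 ≡ 30;  2868^224 ≡ 820;  2868^240 ≡ 1445;  2868^280 ≡ 3360;  2868^336 ≡ 3029;  2868^420 ≡ 900;  2868^480 ≡ 844;  2868^560 ≡ 1.
Smallest exponent giving 1 is 560.

560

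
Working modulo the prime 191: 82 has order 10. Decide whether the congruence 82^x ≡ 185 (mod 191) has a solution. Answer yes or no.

⟨82⟩ has order 10; its elements mod 191 are {1, 7, 39, 49, 82, 109, 142, 152, 184, 190}.
185 is not in this set.

no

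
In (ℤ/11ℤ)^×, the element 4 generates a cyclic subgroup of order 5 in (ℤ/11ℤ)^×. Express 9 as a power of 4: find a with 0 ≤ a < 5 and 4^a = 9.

Successive powers of 4 modulo 11:
  4^0=1  4^1=4  4^2=5  4^3=9
So 4^3 ≡ 9 (mod 11), giving a = 3.

3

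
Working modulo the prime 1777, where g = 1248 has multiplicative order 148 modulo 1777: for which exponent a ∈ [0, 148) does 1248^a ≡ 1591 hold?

47

Baby-step giant-step with m = ceil(sqrt(148)) = 13.
Baby table (1248^j mod 1777 for j=0..12):
  0:1  1:1248  2:852  3:650  4:888  5:1153  6:1351  7:1452
  8:1333  9:312  10:213  11:1051  12:222
Giant step factor: 1248^(-13) ≡ 1515 (mod 1777).
Scan 1591·1515^i mod 1777 for i = 0, 1, …:
  i=0: 1591   i=1: 753   i=2: 1738   i=3: 1333
Match at i=3, j=8: a = 3·13 + 8 = 47.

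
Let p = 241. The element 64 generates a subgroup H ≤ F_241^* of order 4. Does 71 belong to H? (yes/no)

no

71 ∈ ⟨64⟩ iff 71^4 ≡ 1 (mod 241), since |⟨64⟩| = 4.
71^4 mod 241 = 159.
Since 159 ≠ 1, 71 does not lie in the subgroup.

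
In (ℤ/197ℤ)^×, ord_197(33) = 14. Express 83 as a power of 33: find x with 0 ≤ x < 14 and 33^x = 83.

Successive powers of 33 modulo 197:
  33^0=1  33^1=33  33^2=104  33^3=83
So 33^3 ≡ 83 (mod 197), giving x = 3.

3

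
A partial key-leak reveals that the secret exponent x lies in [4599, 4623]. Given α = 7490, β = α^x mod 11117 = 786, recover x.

Compute 7490^4599 mod 11117 = 8018, then multiply by 7490 repeatedly:
  7490^4599=8018  7490^4600=786
Found 786 at exponent 4600.

4600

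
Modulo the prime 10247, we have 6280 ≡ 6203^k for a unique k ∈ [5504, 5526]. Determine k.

5523

Compute 6203^5504 mod 10247 = 3513, then multiply by 6203 repeatedly:
  6203^5504=3513  6203^5505=6017  6203^5506=3877  6203^5507=9569  6203^5508=5883
  6203^5509=2682  6203^5510=5565  6203^5511=7799  6203^5512=1110  6203^5513=9593
  6203^5514=1050  6203^5515=6305  6203^5516=7363  6203^5517=1810  6203^5518=6965
  6203^5519=2543  6203^5520=4096  6203^5521=5175  6203^5522=6921  6203^5523=6280
Found 6280 at exponent 5523.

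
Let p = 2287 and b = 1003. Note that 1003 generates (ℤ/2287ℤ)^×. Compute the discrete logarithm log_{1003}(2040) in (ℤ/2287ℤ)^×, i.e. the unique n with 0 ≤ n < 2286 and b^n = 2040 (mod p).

192

Baby-step giant-step with m = ceil(sqrt(2286)) = 48.
Baby table (1003^j mod 2287 for j=0..47):
  0:1  1:1003  2:2016  3:340  4:257  5:1627  6:1250  7:474
  8:2013  9:1905  10:1070  11:607  12:479  13:167  14:550  15:483
  16:1892  17:1753  18:1843  19:633  20:1400  21:2269  22:242  23:304
  24:741  25:2235  26:445  27:370  28:616  29:358  30:15  31:1323
  32:509  33:526  34:1568  35:1535  36:454  37:249  38:464  39:1131
  40:41  41:2244  42:324  43:218  44:1389  45:384  46:936  47:1138
Giant step factor: 1003^(-48) ≡ 1354 (mod 2287).
Scan 2040·1354^i mod 2287 for i = 0, 1, …:
  i=0: 2040   i=1: 1751   i=2: 1522   i=3: 201
  i=4: 1
Match at i=4, j=0: n = 4·48 + 0 = 192.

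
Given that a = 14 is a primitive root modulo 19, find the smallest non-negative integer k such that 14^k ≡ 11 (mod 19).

Successive powers of 14 modulo 19:
  14^0=1  14^1=14  14^2=6  14^3=8  14^4=17  14^5=10
  14^6=7  14^7=3  14^8=4  14^9=18  14^10=5  14^11=13
  14^12=11
So 14^12 ≡ 11 (mod 19), giving k = 12.

12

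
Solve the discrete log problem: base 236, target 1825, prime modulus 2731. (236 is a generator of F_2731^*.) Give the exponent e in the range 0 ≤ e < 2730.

Baby-step giant-step with m = ceil(sqrt(2730)) = 53.
Baby table (236^j mod 2731 for j=0..52):
  0:1  1:236  2:1076  3:2684  4:2563  5:1317  6:2209  7:2434
  8:914  9:2686  10:304  11:738  12:2115  13:2098  14:817  15:1642
  16:2441  17:2566  18:2025  19:2706  20:2293  21:410  22:1175  23:1469
  24:2578  25:2126  26:1963  27:1729  28:1125  29:593  30:667  31:1745
  32:2170  33:1423  34:2646  35:1788  36:1394  37:1264  38:625  39:26
  40:674  41:666  42:1509  43:1094  44:1470  45:83  46:471  47:1916
  48:1561  49:2442  50:71  51:370  52:2659
Giant step factor: 236^(-53) ≡ 1708 (mod 2731).
Scan 1825·1708^i mod 2731 for i = 0, 1, …:
  i=0: 1825   i=1: 1029   i=2: 1499   i=3: 1345
  i=4: 489   i=5: 2257   i=6: 1515   i=7: 1363
  i=8: 1192   i=9: 1341     …   i=23: 1727
  i=24: 236
Match at i=24, j=1: e = 24·53 + 1 = 1273.

1273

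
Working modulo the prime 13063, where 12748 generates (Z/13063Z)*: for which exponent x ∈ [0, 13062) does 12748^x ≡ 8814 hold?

9783

Baby-step giant-step with m = ceil(sqrt(13062)) = 115.
Baby table (12748^j mod 13063 for j=0..114):
  0:1  1:12748  2:7784  3:3884  4:4462  5:5274  6:10754  7:8870
  8:1432  9:6125  10:3949  11:10113  12:1777  13:1954  14:11514  15:4604
  16:12796  17:5727  18:11752  19:8012  20:10442  21:2646  22:2542  23:9176
  24:9546  25:10563  26:3720  27:3870  28:8872  29:802  30:8630  31:11717
  32:5974  33:12325  34:10399  35:3128  36:7468  37:11983  38:562  39:5852
  40:11566  41:1287  42:12611  43:11750  44:8642  45:7937  46:7941  47:6681
  48:11691  49:1101  50:5886  51:856  52:4683  53:974  54:6702  55:5076
  56:7809  57:9072  58:3117  59:10933  60:4737  61:10090  62:9022  63:5804
  64:560  65:6482  66:9061  67:6582  68:3687  69:1202  70:197  71:3260
  72:5077  73:7494  74:3793  75:7001  76:2332  77:10011  78:7781  79:4829
  80:7236  81:6685  82:10431  83:6111  84:8359  85:5641  86:12716  87:4801
  88:2993  89:10804  90:6183  91:11805  92:4380  93:4978  94:12553  95:3894
  96:1312  97:4736  98:10405  99:1238  100:1920  101:9161  102:1208  103:11370
  104:10775  105:2255  106:8140  107:9311  108:6210  109:3300  110:5540  111:5342
  112:2397  113:2599  114:4284
Giant step factor: 12748^(-115) ≡ 11007 (mod 13063).
Scan 8814·11007^i mod 13063 for i = 0, 1, …:
  i=0: 8814   i=1: 9860   i=2: 1616   i=3: 8569
  i=4: 4123   i=5: 999   i=6: 10010   i=7: 6728
  i=8: 949   i=9: 8306     …   i=84: 8996
  i=85: 1432
Match at i=85, j=8: x = 85·115 + 8 = 9783.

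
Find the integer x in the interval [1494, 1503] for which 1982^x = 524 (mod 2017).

1500

Compute 1982^1494 mod 2017 = 1385, then multiply by 1982 repeatedly:
  1982^1494=1385  1982^1495=1950  1982^1496=328  1982^1497=622  1982^1498=417
  1982^1499=1541  1982^1500=524
Found 524 at exponent 1500.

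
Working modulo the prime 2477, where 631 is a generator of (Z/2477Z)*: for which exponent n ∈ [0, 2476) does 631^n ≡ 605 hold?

Baby-step giant-step with m = ceil(sqrt(2476)) = 50.
Baby table (631^j mod 2477 for j=0..49):
  0:1  1:631  2:1841  3:2435  4:745  5:1942  6:1764  7:911
  8:177  9:222  10:1370  11:2474  12:584  13:1908  14:126  15:242
  16:1605  17:2139  18:2221  19:1946  20:1811  21:844  22:9  23:725
  24:1707  25:2099  26:1751  27:139  28:1014  29:768  30:1593  31:1998
  32:2422  33:2450  34:302  35:2310  36:1134  37:2178  38:2060  39:1912
  40:173  41:175  42:1437  43:165  44:81  45:1571  46:501  47:1552
  48:897  49:1251
Giant step factor: 631^(-50) ≡ 624 (mod 2477).
Scan 605·624^i mod 2477 for i = 0, 1, …:
  i=0: 605   i=1: 1016   i=2: 2349   i=3: 1869
  i=4: 2066   i=5: 1144   i=6: 480   i=7: 2280
  i=8: 922   i=9: 664     …   i=47: 980
  i=48: 2178
Match at i=48, j=37: n = 48·50 + 37 = 2437.

2437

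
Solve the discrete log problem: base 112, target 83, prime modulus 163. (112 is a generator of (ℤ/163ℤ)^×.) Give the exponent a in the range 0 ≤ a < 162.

Baby-step giant-step with m = ceil(sqrt(162)) = 13.
Baby table (112^j mod 163 for j=0..12):
  0:1  1:112  2:156  3:31  4:49  5:109  6:146  7:52
  8:119  9:125  10:145  11:103  12:126
Giant step factor: 112^(-13) ≡ 137 (mod 163).
Scan 83·137^i mod 163 for i = 0, 1, …:
  i=0: 83   i=1: 124   i=2: 36   i=3: 42
  i=4: 49
Match at i=4, j=4: a = 4·13 + 4 = 56.

56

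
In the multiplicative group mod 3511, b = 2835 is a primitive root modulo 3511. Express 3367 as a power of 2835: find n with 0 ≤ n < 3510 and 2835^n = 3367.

Baby-step giant-step with m = ceil(sqrt(3510)) = 60.
Baby table (2835^j mod 3511 for j=0..59):
  0:1  1:2835  2:546  3:3070  4:3192  5:1473  6:1376  7:239
  8:3453  9:587  10:3442  11:1001  12:947  13:2341  14:945  15:182
  16:3364  17:1064  18:491  19:1629  20:1250  21:1151  22:1366  23:3488
  24:1504  25:1486  26:3121  27:315  28:1231  29:3462  30:1525  31:1334
  32:543  33:1587  34:1554  35:2796  36:2333  37:2842  38:2836  39:3381
  40:105  41:2751  42:1154  43:2849  44:1615  45:181  46:529  47:518
  48:932  49:1948  50:3288  51:3286  52:1127  53:35  54:917  55:1555
  56:2120  57:2879  58:2401  59:2517
Giant step factor: 2835^(-60) ≡ 3328 (mod 3511).
Scan 3367·3328^i mod 3511 for i = 0, 1, …:
  i=0: 3367   i=1: 1775   i=2: 1698   i=3: 1745
  i=4: 166   i=5: 1221   i=6: 1261   i=7: 963
  i=8: 2832   i=9: 1372     …   i=18: 1362
  i=19: 35
Match at i=19, j=53: n = 19·60 + 53 = 1193.

1193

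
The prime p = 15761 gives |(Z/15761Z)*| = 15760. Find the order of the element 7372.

The order of 7372 must divide p − 1 = 15760 = 2^4 · 5 · 197.
Divisors: 1, 2, 4, 5, 8, 10, 16, 20, 40, 80, 197, 394, 788, 985, 1576, 1970, 3152, 3940, 7880, 15760.
Check each in increasing order: 7372^1 ≡ 7372;  7372^2 ≡ 2456;  7372^4 ≡ 11234;  7372^5 ≡ 8754;  7372^8 ≡ 4429;  7372^10 ≡ 2534;  7372^16 ≡ 9357;  7372^20 ≡ 6429;  7372^40 ≡ 6699;  7372^80 ≡ 5034;  7372^197 ≡ 10971;  7372^394 ≡ 11845;  7372^788 ≡ 15364;  7372^985 ≡ 10310;  7372^1576 ≡ 15760;  7372^1970 ≡ 3916;  7372^3152 ≡ 1.
Smallest exponent giving 1 is 3152.

3152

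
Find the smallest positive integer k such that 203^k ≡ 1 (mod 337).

The order of 203 must divide p − 1 = 336 = 2^4 · 3 · 7.
Divisors: 1, 2, 3, 4, 6, 7, 8, 12, 14, 16, 21, 24, 28, 42, 48, 56, 84, 112, 168, 336.
Check each in increasing order: 203^1 ≡ 203;  203^2 ≡ 95;  203^3 ≡ 76;  203^4 ≡ 263;  203^6 ≡ 47;  203^7 ≡ 105;  203^8 ≡ 84;  203^12 ≡ 187;  203^14 ≡ 241;  203^16 ≡ 316;  203^21 ≡ 30;  203^24 ≡ 258;  203^28 ≡ 117;  203^42 ≡ 226;  203^48 ≡ 175;  203^56 ≡ 209;  203^84 ≡ 189;  203^112 ≡ 208;  203^168 ≡ 336;  203^336 ≡ 1.
Smallest exponent giving 1 is 336.

336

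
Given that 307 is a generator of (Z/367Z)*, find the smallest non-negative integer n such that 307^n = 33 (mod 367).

Baby-step giant-step with m = ceil(sqrt(366)) = 20.
Baby table (307^j mod 367 for j=0..19):
  0:1  1:307  2:297  3:163  4:129  5:334  6:145  7:108
  8:126  9:147  10:355  11:353  12:106  13:246  14:287  15:29
  16:95  17:172  18:323  19:71
Giant step factor: 307^(-20) ≡ 288 (mod 367).
Scan 33·288^i mod 367 for i = 0, 1, …:
  i=0: 33   i=1: 329   i=2: 66   i=3: 291
  i=4: 132   i=5: 215   i=6: 264   i=7: 63
  i=8: 161   i=9: 126
Match at i=9, j=8: n = 9·20 + 8 = 188.

188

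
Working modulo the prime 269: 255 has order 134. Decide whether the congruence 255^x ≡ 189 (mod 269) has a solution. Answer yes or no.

yes

189 ∈ ⟨255⟩ iff 189^134 ≡ 1 (mod 269), since |⟨255⟩| = 134.
189^134 mod 269 = 1.
Since 1 = 1, 189 lies in the subgroup.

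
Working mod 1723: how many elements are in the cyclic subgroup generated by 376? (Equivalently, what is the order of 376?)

The order of 376 must divide p − 1 = 1722 = 2 · 3 · 7 · 41.
Divisors: 1, 2, 3, 6, 7, 14, 21, 41, 42, 82, 123, 246, 287, 574, 861, 1722.
Check each in increasing order: 376^1 ≡ 376;  376^2 ≡ 90;  376^3 ≡ 1103;  376^6 ≡ 171;  376^7 ≡ 545;  376^14 ≡ 669;  376^21 ≡ 1052;  376^41 ≡ 1367;  376^42 ≡ 538;  376^82 ≡ 957;  376^123 ≡ 462;  376^246 ≡ 1515;  376^287 ≡ 1682;  376^574 ≡ 1681;  376^861 ≡ 1722;  376^1722 ≡ 1.
Smallest exponent giving 1 is 1722.

1722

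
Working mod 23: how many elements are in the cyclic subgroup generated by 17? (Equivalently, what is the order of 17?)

22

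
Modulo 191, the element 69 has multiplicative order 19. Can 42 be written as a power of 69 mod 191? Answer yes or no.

42 ∈ ⟨69⟩ iff 42^19 ≡ 1 (mod 191), since |⟨69⟩| = 19.
42^19 mod 191 = 82.
Since 82 ≠ 1, 42 does not lie in the subgroup.

no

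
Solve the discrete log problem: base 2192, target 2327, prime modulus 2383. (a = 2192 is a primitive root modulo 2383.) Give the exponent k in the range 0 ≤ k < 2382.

579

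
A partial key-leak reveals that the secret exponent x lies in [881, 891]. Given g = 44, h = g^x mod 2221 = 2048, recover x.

881

Compute 44^881 mod 2221 = 2048, then multiply by 44 repeatedly:
  44^881=2048
Found 2048 at exponent 881.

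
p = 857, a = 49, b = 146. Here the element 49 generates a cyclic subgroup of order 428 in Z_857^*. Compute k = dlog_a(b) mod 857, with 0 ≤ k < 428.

Baby-step giant-step with m = ceil(sqrt(428)) = 21.
Baby table (49^j mod 857 for j=0..20):
  0:1  1:49  2:687  3:240  4:619  5:336  6:181  7:299
  8:82  9:590  10:629  11:826  12:195  13:128  14:273  15:522
  16:725  17:388  18:158  19:29  20:564
Giant step factor: 49^(-21) ≡ 190 (mod 857).
Scan 146·190^i mod 857 for i = 0, 1, …:
  i=0: 146   i=1: 316   i=2: 50   i=3: 73
  i=4: 158
Match at i=4, j=18: k = 4·21 + 18 = 102.

102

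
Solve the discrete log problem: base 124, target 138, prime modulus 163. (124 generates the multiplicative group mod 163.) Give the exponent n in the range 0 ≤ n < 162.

Baby-step giant-step with m = ceil(sqrt(162)) = 13.
Baby table (124^j mod 163 for j=0..12):
  0:1  1:124  2:54  3:13  4:145  5:50  6:6  7:92
  8:161  9:78  10:55  11:137  12:36
Giant step factor: 124^(-13) ≡ 44 (mod 163).
Scan 138·44^i mod 163 for i = 0, 1, …:
  i=0: 138   i=1: 41   i=2: 11   i=3: 158
  i=4: 106   i=5: 100   i=6: 162   i=7: 119
  i=8: 20   i=9: 65   i=10: 89   i=11: 4
  i=12: 13
Match at i=12, j=3: n = 12·13 + 3 = 159.

159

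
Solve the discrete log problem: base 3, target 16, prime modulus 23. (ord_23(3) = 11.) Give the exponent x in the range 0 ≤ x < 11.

6

Successive powers of 3 modulo 23:
  3^0=1  3^1=3  3^2=9  3^3=4  3^4=12  3^5=13
  3^6=16
So 3^6 ≡ 16 (mod 23), giving x = 6.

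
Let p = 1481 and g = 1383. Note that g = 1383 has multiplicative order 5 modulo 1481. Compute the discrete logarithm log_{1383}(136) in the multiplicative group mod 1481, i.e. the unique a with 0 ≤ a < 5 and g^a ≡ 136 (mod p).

4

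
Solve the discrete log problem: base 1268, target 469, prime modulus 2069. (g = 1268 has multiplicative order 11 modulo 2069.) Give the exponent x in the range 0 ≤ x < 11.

7

Successive powers of 1268 modulo 2069:
  1268^0=1  1268^1=1268  1268^2=211  1268^3=647  1268^4=1072  1268^5=2032
  1268^6=671  1268^7=469
So 1268^7 ≡ 469 (mod 2069), giving x = 7.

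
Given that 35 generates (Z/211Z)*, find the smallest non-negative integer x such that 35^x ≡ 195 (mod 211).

19

Baby-step giant-step with m = ceil(sqrt(210)) = 15.
Baby table (35^j mod 211 for j=0..14):
  0:1  1:35  2:170  3:42  4:204  5:177  6:76  7:128
  8:49  9:27  10:101  11:159  12:79  13:22  14:137
Giant step factor: 35^(-15) ≡ 40 (mod 211).
Scan 195·40^i mod 211 for i = 0, 1, …:
  i=0: 195   i=1: 204
Match at i=1, j=4: x = 1·15 + 4 = 19.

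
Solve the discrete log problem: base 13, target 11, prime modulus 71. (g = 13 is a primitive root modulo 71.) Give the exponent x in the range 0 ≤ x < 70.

69

Baby-step giant-step with m = ceil(sqrt(70)) = 9.
Baby table (13^j mod 71 for j=0..8):
  0:1  1:13  2:27  3:67  4:19  5:34  6:16  7:66
  8:6
Giant step factor: 13^(-9) ≡ 61 (mod 71).
Scan 11·61^i mod 71 for i = 0, 1, …:
  i=0: 11   i=1: 32   i=2: 35   i=3: 5
  i=4: 21   i=5: 3   i=6: 41   i=7: 16
Match at i=7, j=6: x = 7·9 + 6 = 69.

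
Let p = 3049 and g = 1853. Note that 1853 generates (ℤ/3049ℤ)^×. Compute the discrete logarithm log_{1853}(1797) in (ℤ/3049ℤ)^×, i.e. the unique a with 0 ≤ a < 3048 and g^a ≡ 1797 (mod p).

842

Baby-step giant-step with m = ceil(sqrt(3048)) = 56.
Baby table (1853^j mod 3049 for j=0..55):
  0:1  1:1853  2:435  3:1119  4:187  5:1974  6:2071  7:1921
  8:1430  9:209  10:54  11:2494  12:2147  13:2495  14:951  15:2930
  16:2070  17:68  18:995  19:2139  20:2916  21:520  22:76  23:574
  24:2570  25:2721  26:2016  27:623  28:1897  29:2693  30:1965  31:639
  32:1055  33:506  34:1575  35:582  36:2149  37:103  38:1821  39:2119
  40:2444  41:967  42:2088  43:2932  44:2727  45:938  46:184  47:2513
  48:766  49:1613  50:869  51:385  52:2988  53:2829  54:906  55:1868
Giant step factor: 1853^(-56) ≡ 228 (mod 3049).
Scan 1797·228^i mod 3049 for i = 0, 1, …:
  i=0: 1797   i=1: 1150   i=2: 3035   i=3: 2906
  i=4: 935   i=5: 2799   i=6: 931   i=7: 1887
  i=8: 327   i=9: 1380     …   i=14: 1727
  i=15: 435
Match at i=15, j=2: a = 15·56 + 2 = 842.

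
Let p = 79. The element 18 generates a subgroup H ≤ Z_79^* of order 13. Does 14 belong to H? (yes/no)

⟨18⟩ has order 13; its elements mod 79 are {1, 8, 10, 18, 21, 22, 38, 46, 52, 62, 64, 65, 67}.
14 is not in this set.

no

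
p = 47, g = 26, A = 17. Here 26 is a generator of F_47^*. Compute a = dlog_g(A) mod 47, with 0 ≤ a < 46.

18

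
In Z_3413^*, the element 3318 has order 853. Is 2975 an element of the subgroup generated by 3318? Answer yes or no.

2975 ∈ ⟨3318⟩ iff 2975^853 ≡ 1 (mod 3413), since |⟨3318⟩| = 853.
2975^853 mod 3413 = 1.
Since 1 = 1, 2975 lies in the subgroup.

yes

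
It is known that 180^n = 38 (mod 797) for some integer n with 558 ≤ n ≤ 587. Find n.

Compute 180^558 mod 797 = 387, then multiply by 180 repeatedly:
  180^558=387  180^559=321  180^560=396  180^561=347  180^562=294
  180^563=318  180^564=653  180^565=381  180^566=38
Found 38 at exponent 566.

566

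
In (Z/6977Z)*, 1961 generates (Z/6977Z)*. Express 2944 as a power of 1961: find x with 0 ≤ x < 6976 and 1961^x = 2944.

3852

Baby-step giant-step with m = ceil(sqrt(6976)) = 84.
Baby table (1961^j mod 6977 for j=0..83):
  0:1  1:1961  2:1194  3:4139  4:2328  5:2250  6:2786  7:355
  8:5432  9:5250  10:4175  11:3154  12:3372  13:5273  14:439  15:2708
  16:891  17:3001  18:3350  19:3993  20:2079  21:2351  22:5491  23:2340
  24:4851  25:3160  26:1184  27:5460  28:4342  29:2722  30:437  31:5763
  32:5480  33:1700  34:5671  35:6470  36:3484  37:1641  38:1604  39:5794
  40:3478  41:3829  42:1417  43:1891  44:3464  45:4283  46:5632  47:6738
  48:5757  49:691  50:1513  51:1768  52:6456  53:3938  54:5856  55:6451
  56:1110  57:6863  58:6687  59:3424  60:2590  61:6711  62:1649  63:3338
  64:1392  65:1705  66:1522  67:5463  68:3248  69:6304  70:5877  71:5770
  72:5253  73:3081  74:6736  75:1835  76:5280  77:212  78:4089  79:1956
  80:5343  81:5146  82:2564  83:4564
Giant step factor: 1961^(-84) ≡ 5804 (mod 6977).
Scan 2944·5804^i mod 6977 for i = 0, 1, …:
  i=0: 2944   i=1: 303   i=2: 408   i=3: 2829
  i=4: 2635   i=5: 6933   i=6: 2773   i=7: 5530
  i=8: 1920   i=9: 1411     …   i=44: 3029
  i=45: 5253
Match at i=45, j=72: x = 45·84 + 72 = 3852.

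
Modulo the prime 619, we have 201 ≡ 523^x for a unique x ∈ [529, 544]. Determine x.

Compute 523^529 mod 619 = 111, then multiply by 523 repeatedly:
  523^529=111  523^530=486  523^531=388  523^532=511  523^533=464
  523^534=24  523^535=172  523^536=201
Found 201 at exponent 536.

536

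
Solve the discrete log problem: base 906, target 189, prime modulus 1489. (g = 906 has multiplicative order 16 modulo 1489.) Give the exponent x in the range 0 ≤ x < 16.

Successive powers of 906 modulo 1489:
  906^0=1  906^1=906  906^2=397  906^3=833  906^4=1264  906^5=143
  906^6=15  906^7=189
So 906^7 ≡ 189 (mod 1489), giving x = 7.

7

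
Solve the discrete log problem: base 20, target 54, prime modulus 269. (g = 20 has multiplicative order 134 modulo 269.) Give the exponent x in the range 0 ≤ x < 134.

96

Baby-step giant-step with m = ceil(sqrt(134)) = 12.
Baby table (20^j mod 269 for j=0..11):
  0:1  1:20  2:131  3:199  4:214  5:245  6:58  7:84
  8:66  9:244  10:38  11:222
Giant step factor: 20^(-12) ≡ 180 (mod 269).
Scan 54·180^i mod 269 for i = 0, 1, …:
  i=0: 54   i=1: 36   i=2: 24   i=3: 16
  i=4: 190   i=5: 37   i=6: 204   i=7: 136
  i=8: 1
Match at i=8, j=0: x = 8·12 + 0 = 96.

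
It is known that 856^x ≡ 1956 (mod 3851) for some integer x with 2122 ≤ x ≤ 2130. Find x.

2128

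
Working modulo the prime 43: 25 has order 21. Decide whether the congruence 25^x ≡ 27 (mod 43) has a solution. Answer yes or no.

no

⟨25⟩ has order 21; its elements mod 43 are {1, 4, 6, 9, 10, 11, 13, 14, 15, 16, 17, 21, 23, 24, 25, 31, 35, 36, 38, 40, 41}.
27 is not in this set.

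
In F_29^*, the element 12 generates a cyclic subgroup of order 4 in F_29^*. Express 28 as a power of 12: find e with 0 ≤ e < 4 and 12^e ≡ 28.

Successive powers of 12 modulo 29:
  12^0=1  12^1=12  12^2=28
So 12^2 ≡ 28 (mod 29), giving e = 2.

2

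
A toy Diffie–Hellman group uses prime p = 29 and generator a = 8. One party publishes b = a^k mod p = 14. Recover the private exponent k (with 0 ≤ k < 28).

23

Successive powers of 8 modulo 29:
  8^0=1  8^1=8  8^2=6  8^3=19  8^4=7  8^5=27
  8^6=13  8^7=17  8^8=20  8^9=15  8^10=4  8^11=3
  8^12=24  8^13=18  8^14=28  8^15=21  8^16=23  8^17=10
  8^18=22  8^19=2  8^20=16  8^21=12  8^22=9  8^23=14
So 8^23 ≡ 14 (mod 29), giving k = 23.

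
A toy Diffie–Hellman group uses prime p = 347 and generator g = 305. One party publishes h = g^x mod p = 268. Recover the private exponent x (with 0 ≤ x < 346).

Baby-step giant-step with m = ceil(sqrt(346)) = 19.
Baby table (305^j mod 347 for j=0..18):
  0:1  1:305  2:29  3:170  4:147  5:72  6:99  7:6
  8:95  9:174  10:326  11:188  12:85  13:247  14:36  15:223
  16:3  17:221  18:87
Giant step factor: 305^(-19) ≡ 66 (mod 347).
Scan 268·66^i mod 347 for i = 0, 1, …:
  i=0: 268   i=1: 338   i=2: 100   i=3: 7
  i=4: 115   i=5: 303   i=6: 219   i=7: 227
  i=8: 61   i=9: 209   i=10: 261   i=11: 223
Match at i=11, j=15: x = 11·19 + 15 = 224.

224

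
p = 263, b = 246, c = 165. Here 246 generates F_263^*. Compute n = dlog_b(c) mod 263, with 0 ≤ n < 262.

9

Successive powers of 246 modulo 263:
  246^0=1  246^1=246  246^2=26  246^3=84  246^4=150  246^5=80
  246^6=218  246^7=239  246^8=145  246^9=165
So 246^9 ≡ 165 (mod 263), giving n = 9.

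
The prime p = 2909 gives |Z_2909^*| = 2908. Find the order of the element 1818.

2908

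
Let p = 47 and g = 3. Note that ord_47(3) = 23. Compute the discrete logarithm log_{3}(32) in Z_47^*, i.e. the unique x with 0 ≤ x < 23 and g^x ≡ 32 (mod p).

16

Successive powers of 3 modulo 47:
  3^0=1  3^1=3  3^2=9  3^3=27  3^4=34  3^5=8
  3^6=24  3^7=25  3^8=28  3^9=37  3^10=17  3^11=4
  3^12=12  3^13=36  3^14=14  3^15=42  3^16=32
So 3^16 ≡ 32 (mod 47), giving x = 16.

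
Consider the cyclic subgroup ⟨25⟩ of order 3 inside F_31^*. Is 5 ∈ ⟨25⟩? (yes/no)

⟨25⟩ has order 3; its elements mod 31 are {1, 5, 25}.
5 is in this set.

yes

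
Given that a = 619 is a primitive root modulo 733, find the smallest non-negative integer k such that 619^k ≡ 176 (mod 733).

291

Baby-step giant-step with m = ceil(sqrt(732)) = 28.
Baby table (619^j mod 733 for j=0..27):
  0:1  1:619  2:535  3:582  4:355  5:578  6:78  7:637
  8:682  9:683  10:569  11:371  12:220  13:575  14:420  15:498
  16:402  17:351  18:301  19:137  20:508  21:728  22:570  23:257
  24:22  25:424  26:42  27:343
Giant step factor: 619^(-28) ≡ 310 (mod 733).
Scan 176·310^i mod 733 for i = 0, 1, …:
  i=0: 176   i=1: 318   i=2: 358   i=3: 297
  i=4: 445   i=5: 146   i=6: 547   i=7: 247
  i=8: 338   i=9: 694   i=10: 371
Match at i=10, j=11: k = 10·28 + 11 = 291.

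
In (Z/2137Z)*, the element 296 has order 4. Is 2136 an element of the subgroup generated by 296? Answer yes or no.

yes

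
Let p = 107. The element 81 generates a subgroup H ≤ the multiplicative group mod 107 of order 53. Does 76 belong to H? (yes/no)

yes

76 ∈ ⟨81⟩ iff 76^53 ≡ 1 (mod 107), since |⟨81⟩| = 53.
76^53 mod 107 = 1.
Since 1 = 1, 76 lies in the subgroup.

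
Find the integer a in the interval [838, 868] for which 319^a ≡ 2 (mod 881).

Compute 319^838 mod 881 = 450, then multiply by 319 repeatedly:
  319^838=450  319^839=828  319^840=713  319^841=149  319^842=838
  319^843=379  319^844=204  319^845=763  319^846=241  319^847=232
  319^848=4  319^849=395  319^850=22  319^851=851  319^852=121
  319^853=716  319^854=225  319^855=414  319^856=797  319^857=515
  319^858=419  319^859=630  319^860=102  319^861=822  319^862=561
  319^863=116  319^864=2
Found 2 at exponent 864.

864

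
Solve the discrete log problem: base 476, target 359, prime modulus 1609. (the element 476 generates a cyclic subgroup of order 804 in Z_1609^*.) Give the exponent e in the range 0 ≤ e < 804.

Baby-step giant-step with m = ceil(sqrt(804)) = 29.
Baby table (476^j mod 1609 for j=0..28):
  0:1  1:476  2:1316  3:515  4:572  5:351  6:1349  7:133
  8:557  9:1256  10:917  11:453  12:22  13:818  14:1599  15:67
  16:1321  17:1286  18:716  19:1317  20:991  21:279  22:866  23:312
  24:484  25:297  26:1389  27:1474  28:100
Giant step factor: 476^(-29) ≡ 646 (mod 1609).
Scan 359·646^i mod 1609 for i = 0, 1, …:
  i=0: 359   i=1: 218   i=2: 845   i=3: 419
  i=4: 362   i=5: 547   i=6: 991
Match at i=6, j=20: e = 6·29 + 20 = 194.

194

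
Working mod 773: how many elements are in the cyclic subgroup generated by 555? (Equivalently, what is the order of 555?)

193

The order of 555 must divide p − 1 = 772 = 2^2 · 193.
Divisors: 1, 2, 4, 193, 386, 772.
Check each in increasing order: 555^1 ≡ 555;  555^2 ≡ 371;  555^4 ≡ 47;  555^193 ≡ 1.
Smallest exponent giving 1 is 193.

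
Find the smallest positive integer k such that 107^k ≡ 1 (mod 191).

19

The order of 107 must divide p − 1 = 190 = 2 · 5 · 19.
Divisors: 1, 2, 5, 10, 19, 38, 95, 190.
Check each in increasing order: 107^1 ≡ 107;  107^2 ≡ 180;  107^5 ≡ 150;  107^10 ≡ 153;  107^19 ≡ 1.
Smallest exponent giving 1 is 19.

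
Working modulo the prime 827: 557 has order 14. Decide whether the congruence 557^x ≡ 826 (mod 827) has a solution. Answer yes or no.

826 ∈ ⟨557⟩ iff 826^14 ≡ 1 (mod 827), since |⟨557⟩| = 14.
826^14 mod 827 = 1.
Since 1 = 1, 826 lies in the subgroup.

yes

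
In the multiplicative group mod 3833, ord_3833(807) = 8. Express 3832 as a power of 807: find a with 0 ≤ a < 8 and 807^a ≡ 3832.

4

Successive powers of 807 modulo 3833:
  807^0=1  807^1=807  807^2=3472  807^3=3814  807^4=3832
So 807^4 ≡ 3832 (mod 3833), giving a = 4.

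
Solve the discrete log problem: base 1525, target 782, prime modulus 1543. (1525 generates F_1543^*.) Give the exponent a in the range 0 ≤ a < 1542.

Baby-step giant-step with m = ceil(sqrt(1542)) = 40.
Baby table (1525^j mod 1543 for j=0..39):
  0:1  1:1525  2:324  3:340  4:52  5:607  6:1418  7:707
  8:1161  9:704  10:1215  11:1275  12:195  13:1119  14:1460  15:1494
  16:882  17:1097  18:313  19:538  20:1117  21:1496  22:846  23:202
  24:993  25:642  26:788  27:1246  28:717  29:981  30:858  31:1529
  32:252  33:93  34:1412  35:815  36:760  37:207  38:903  39:719
Giant step factor: 1525^(-40) ≡ 209 (mod 1543).
Scan 782·209^i mod 1543 for i = 0, 1, …:
  i=0: 782   i=1: 1423   i=2: 1151   i=3: 1394
  i=4: 1262   i=5: 1448   i=6: 204   i=7: 975
  i=8: 99   i=9: 632   i=10: 933   i=11: 579
  i=12: 657   i=13: 1529
Match at i=13, j=31: a = 13·40 + 31 = 551.

551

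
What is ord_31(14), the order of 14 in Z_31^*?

15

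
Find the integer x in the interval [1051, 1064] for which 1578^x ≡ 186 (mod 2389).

1057

Compute 1578^1051 mod 2389 = 1806, then multiply by 1578 repeatedly:
  1578^1051=1806  1578^1052=2180  1578^1053=2269  1578^1054=1760  1578^1055=1262
  1578^1056=1399  1578^1057=186
Found 186 at exponent 1057.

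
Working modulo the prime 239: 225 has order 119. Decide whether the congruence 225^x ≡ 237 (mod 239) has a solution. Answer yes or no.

237 ∈ ⟨225⟩ iff 237^119 ≡ 1 (mod 239), since |⟨225⟩| = 119.
237^119 mod 239 = 238.
Since 238 ≠ 1, 237 does not lie in the subgroup.

no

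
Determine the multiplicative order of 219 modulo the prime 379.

The order of 219 must divide p − 1 = 378 = 2 · 3^3 · 7.
Divisors: 1, 2, 3, 6, 7, 9, 14, 18, 21, 27, 42, 54, 63, 126, 189, 378.
Check each in increasing order: 219^1 ≡ 219;  219^2 ≡ 207;  219^3 ≡ 232;  219^6 ≡ 6;  219^7 ≡ 177;  219^9 ≡ 255;  219^14 ≡ 251;  219^18 ≡ 216;  219^21 ≡ 84;  219^27 ≡ 125;  219^42 ≡ 234;  219^54 ≡ 86;  219^63 ≡ 327;  219^126 ≡ 51;  219^189 ≡ 1.
Smallest exponent giving 1 is 189.

189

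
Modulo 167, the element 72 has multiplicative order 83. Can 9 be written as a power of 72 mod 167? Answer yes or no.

yes

9 ∈ ⟨72⟩ iff 9^83 ≡ 1 (mod 167), since |⟨72⟩| = 83.
9^83 mod 167 = 1.
Since 1 = 1, 9 lies in the subgroup.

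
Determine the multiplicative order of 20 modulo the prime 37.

The order of 20 must divide p − 1 = 36 = 2^2 · 3^2.
Divisors: 1, 2, 3, 4, 6, 9, 12, 18, 36.
Check each in increasing order: 20^1 ≡ 20;  20^2 ≡ 30;  20^3 ≡ 8;  20^4 ≡ 12;  20^6 ≡ 27;  20^9 ≡ 31;  20^12 ≡ 26;  20^18 ≡ 36;  20^36 ≡ 1.
Smallest exponent giving 1 is 36.

36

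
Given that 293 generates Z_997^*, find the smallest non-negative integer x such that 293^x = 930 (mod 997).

Baby-step giant-step with m = ceil(sqrt(996)) = 32.
Baby table (293^j mod 997 for j=0..31):
  0:1  1:293  2:107  3:444  4:482  5:649  6:727  7:650
  8:23  9:757  10:467  11:242  12:119  13:969  14:769  15:992
  16:529  17:462  18:771  19:581  20:743  21:353  22:738  23:882
  24:203  25:656  26:784  27:402  28:140  29:143  30:25  31:346
Giant step factor: 293^(-32) ≡ 407 (mod 997).
Scan 930·407^i mod 997 for i = 0, 1, …:
  i=0: 930   i=1: 647   i=2: 121   i=3: 394
  i=4: 838   i=5: 92   i=6: 555   i=7: 563
  i=8: 828   i=9: 10   i=10: 82   i=11: 473
  i=12: 90   i=13: 738
Match at i=13, j=22: x = 13·32 + 22 = 438.

438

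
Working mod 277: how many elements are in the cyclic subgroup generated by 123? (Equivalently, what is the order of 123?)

138

The order of 123 must divide p − 1 = 276 = 2^2 · 3 · 23.
Divisors: 1, 2, 3, 4, 6, 12, 23, 46, 69, 92, 138, 276.
Check each in increasing order: 123^1 ≡ 123;  123^2 ≡ 171;  123^3 ≡ 258;  123^4 ≡ 156;  123^6 ≡ 84;  123^12 ≡ 131;  123^23 ≡ 117;  123^46 ≡ 116;  123^69 ≡ 276;  123^92 ≡ 160;  123^138 ≡ 1.
Smallest exponent giving 1 is 138.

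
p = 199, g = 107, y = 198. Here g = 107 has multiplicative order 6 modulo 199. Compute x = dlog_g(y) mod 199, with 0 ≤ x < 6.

3

Successive powers of 107 modulo 199:
  107^0=1  107^1=107  107^2=106  107^3=198
So 107^3 ≡ 198 (mod 199), giving x = 3.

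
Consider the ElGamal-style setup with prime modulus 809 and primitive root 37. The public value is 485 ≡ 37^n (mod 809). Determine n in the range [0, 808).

Baby-step giant-step with m = ceil(sqrt(808)) = 29.
Baby table (37^j mod 809 for j=0..28):
  0:1  1:37  2:560  3:495  4:517  5:522  6:707  7:271
  8:319  9:477  10:660  11:150  12:696  13:673  14:631  15:695
  16:636  17:71  18:200  19:119  20:358  21:302  22:657  23:39
  24:634  25:806  26:698  27:747  28:133
Giant step factor: 37^(-29) ≡ 483 (mod 809).
Scan 485·483^i mod 809 for i = 0, 1, …:
  i=0: 485   i=1: 454   i=2: 43   i=3: 544
  i=4: 636
Match at i=4, j=16: n = 4·29 + 16 = 132.

132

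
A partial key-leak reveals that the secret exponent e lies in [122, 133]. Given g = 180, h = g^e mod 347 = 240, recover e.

123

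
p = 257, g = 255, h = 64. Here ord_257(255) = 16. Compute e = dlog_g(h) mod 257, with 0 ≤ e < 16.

6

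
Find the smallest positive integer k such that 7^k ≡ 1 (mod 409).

The order of 7 must divide p − 1 = 408 = 2^3 · 3 · 17.
Divisors: 1, 2, 3, 4, 6, 8, 12, 17, 24, 34, 51, 68, 102, 136, 204, 408.
Check each in increasing order: 7^1 ≡ 7;  7^2 ≡ 49;  7^3 ≡ 343;  7^4 ≡ 356;  7^6 ≡ 266;  7^8 ≡ 355;  7^12 ≡ 408;  7^17 ≡ 371;  7^24 ≡ 1.
Smallest exponent giving 1 is 24.

24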